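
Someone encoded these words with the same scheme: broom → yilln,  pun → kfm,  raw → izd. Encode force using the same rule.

Each pair mirrors across the alphabet (b↔y, r↔i, o↔l): positions sum to 25. Each letter is replaced by its mirror in the alphabet: a↔z, b↔y, c↔x, and so on (the Atbash cipher).
For force: f↔u, o↔l, r↔i, c↔x, e↔v.

ulixv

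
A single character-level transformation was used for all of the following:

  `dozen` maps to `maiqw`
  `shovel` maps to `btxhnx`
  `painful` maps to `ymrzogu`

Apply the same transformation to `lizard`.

uuimap

Shifts by position in dozen: pos 0: d→m (+9), pos 1: o→a (+12), pos 2: z→i (+9), pos 3: e→q (+12) — repeating every 2. The shifts repeat in a cycle of length 2: positions 0,1,… shift by +9, +12, then the pattern repeats.
On lizard: l+9=u, i+12=u, z+9=i, a+12=m, r+9=a, d+12=p.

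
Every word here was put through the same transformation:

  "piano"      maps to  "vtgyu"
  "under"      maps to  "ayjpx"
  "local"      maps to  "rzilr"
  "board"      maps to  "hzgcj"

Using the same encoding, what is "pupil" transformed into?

vfvtr

Shifts by position in piano: pos 0: p→v (+6), pos 1: i→t (+11), pos 2: a→g (+6), pos 3: n→y (+11) — repeating every 2. The shifts repeat in a cycle of length 2: positions 0,1,… shift by +6, +11, then the pattern repeats.
For pupil: p+6=v, u+11=f, p+6=v, i+11=t, l+6=r.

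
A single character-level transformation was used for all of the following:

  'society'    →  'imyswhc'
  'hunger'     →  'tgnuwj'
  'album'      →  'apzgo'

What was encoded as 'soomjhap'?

Each letter's alphabet position (a=0..z=25) is mapped through 25·x+0 mod 26 — an affine cipher.
Reversing it on soomjhap: s(18)→25·(18−0)≡8=i; o(14)→25·(14−0)≡12=m; o(14)→25·(14−0)≡12=m; m(12)→25·(12−0)≡14=o; j(9)→25·(9−0)≡17=r; h(7)→25·(7−0)≡19=t; a(0)→25·(0−0)≡0=a; p(15)→25·(15−0)≡11=l (all mod 26).

immortal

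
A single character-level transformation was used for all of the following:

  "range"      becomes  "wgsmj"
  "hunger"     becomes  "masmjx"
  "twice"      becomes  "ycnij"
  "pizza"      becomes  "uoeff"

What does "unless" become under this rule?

Shifts by position in range: pos 0: r→w (+5), pos 1: a→g (+6), pos 2: n→s (+5), pos 3: g→m (+6) — repeating every 2. The shifts repeat in a cycle of length 2: positions 0,1,… shift by +5, +6, then the pattern repeats.
For unless: u+5=z, n+6=t, l+5=q, e+6=k, s+5=x, s+6=y.

ztqkxy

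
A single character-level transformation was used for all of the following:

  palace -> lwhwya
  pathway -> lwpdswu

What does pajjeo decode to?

Compare letters: p→l is +22, a→w is +22, l→h is +22 — a constant shift. This is a Caesar cipher with shift 22.
Reversing it on pajjeo: p−22=t, a−22=e, j−22=n, j−22=n, e−22=i, o−22=s.

tennis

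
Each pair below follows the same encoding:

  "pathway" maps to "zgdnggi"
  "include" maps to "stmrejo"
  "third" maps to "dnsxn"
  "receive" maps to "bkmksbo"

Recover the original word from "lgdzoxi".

battery

Shifts by position in pathway: pos 0: p→z (+10), pos 1: a→g (+6), pos 2: t→d (+10), pos 3: h→n (+6) — repeating every 2. The shifts repeat in a cycle of length 2: positions 0,1,… shift by +10, +6, then the pattern repeats.
Decoding lgdzoxi: l−10=b, g−6=a, d−10=t, z−6=t, o−10=e, x−6=r, i−10=y.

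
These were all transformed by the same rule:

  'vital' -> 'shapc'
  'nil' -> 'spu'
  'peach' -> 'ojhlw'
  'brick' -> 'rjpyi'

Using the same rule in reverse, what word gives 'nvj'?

The output letters match the input read backwards, each shifted +7: vital reversed is lativ. Read the word backwards and shift each letter +7.
Decoding nvj: shift back: n−7=g, v−7=o, j−7=c → goc; then reverse → cog.

cog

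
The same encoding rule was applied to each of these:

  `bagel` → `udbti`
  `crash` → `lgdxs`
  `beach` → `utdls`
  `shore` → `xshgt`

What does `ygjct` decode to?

pride

b(1)→u(20) and a(0)→d(3) fit y≡17x+3 (mod 26); the inverse of 17 mod 26 is 23. Each letter's alphabet position (a=0..z=25) is mapped through 17·x+3 mod 26 — an affine cipher.
Undoing it on ygjct: y(24)→23·(24−3)≡15=p; g(6)→23·(6−3)≡17=r; j(9)→23·(9−3)≡8=i; c(2)→23·(2−3)≡3=d; t(19)→23·(19−3)≡4=e (all mod 26).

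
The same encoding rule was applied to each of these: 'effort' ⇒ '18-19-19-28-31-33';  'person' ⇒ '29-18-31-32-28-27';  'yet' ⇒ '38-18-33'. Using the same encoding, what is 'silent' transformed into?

32-22-25-18-27-33

e is letter #5 and maps to 18: an offset of 13. Letters become their 1-based position plus 13 (so a→14, b→15, …).
On silent: s=19→32, i=9→22, l=12→25, e=5→18, n=14→27, t=20→33.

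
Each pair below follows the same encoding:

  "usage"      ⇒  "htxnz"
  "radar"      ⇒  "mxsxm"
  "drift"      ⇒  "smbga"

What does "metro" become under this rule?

dzamr

u(20)→h(7) and s(18)→t(19) fit y≡7x+23 (mod 26); the inverse of 7 mod 26 is 15. Each letter's alphabet position (a=0..z=25) is mapped through 7·x+23 mod 26 — an affine cipher.
On metro: m(12)→7·12+23≡3=d; e(4)→7·4+23≡25=z; t(19)→7·19+23≡0=a; r(17)→7·17+23≡12=m; o(14)→7·14+23≡17=r (all mod 26).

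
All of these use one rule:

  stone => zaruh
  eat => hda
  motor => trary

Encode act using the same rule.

The shift depends on letter class: consonant s→z is +7, but vowel o→r is +3. Vowels shift forward by 3 and consonants shift forward by 7.
Applying it to act: a(vowel)+3=d, c(cons)+7=j, t(cons)+7=a.

dja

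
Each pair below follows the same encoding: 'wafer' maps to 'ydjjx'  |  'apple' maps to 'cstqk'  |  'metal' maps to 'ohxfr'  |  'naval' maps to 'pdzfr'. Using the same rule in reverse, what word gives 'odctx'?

In wafer: w→y is +2, a→d is +3, f→j is +4, e→j is +5 — the shift increases by 1 each position. Each letter shifts forward by (position + 2), i.e. 2, 3, 4, … — the shift grows by one for each successive letter.
Reversing it on odctx: o−2=m, d−3=a, c−4=y, t−5=o, x−6=r.

mayor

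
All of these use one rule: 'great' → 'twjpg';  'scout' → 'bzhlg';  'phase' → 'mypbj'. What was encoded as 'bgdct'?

Each letter's alphabet position (a=0..z=25) is mapped through 5·x+15 mod 26 — an affine cipher.
Undoing it on bgdct: b(1)→21·(1−15)≡18=s; g(6)→21·(6−15)≡19=t; d(3)→21·(3−15)≡8=i; c(2)→21·(2−15)≡13=n; t(19)→21·(19−15)≡6=g (all mod 26).

sting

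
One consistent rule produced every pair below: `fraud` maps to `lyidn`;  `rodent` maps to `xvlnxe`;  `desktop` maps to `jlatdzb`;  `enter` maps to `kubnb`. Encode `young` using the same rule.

In fraud: f→l is +6, r→y is +7, a→i is +8, u→d is +9 — the shift increases by 1 each position. The shift increases by 1 at each position, starting from +6: 6, 7, 8, ….
Applying it to young: y+6=e, o+7=v, u+8=c, n+9=w, g+10=q.

evcwq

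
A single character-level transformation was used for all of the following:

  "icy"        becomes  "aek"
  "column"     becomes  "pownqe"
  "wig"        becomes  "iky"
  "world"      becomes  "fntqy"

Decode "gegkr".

The output letters match the input read backwards, each shifted +2: icy reversed is yci. Read the word backwards and shift each letter +2.
Undoing it on gegkr: shift back: g−2=e, e−2=c, g−2=e, k−2=i, r−2=p → eceip; then reverse → piece.

piece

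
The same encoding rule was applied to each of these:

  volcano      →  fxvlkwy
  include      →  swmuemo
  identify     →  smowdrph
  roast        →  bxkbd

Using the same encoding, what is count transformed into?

Shifts by position in volcano: pos 0: v→f (+10), pos 1: o→x (+9), pos 2: l→v (+10), pos 3: c→l (+9) — repeating every 2. It's a Vigenère-style cipher with numeric key [10,9]: position i shifts by key[i mod 2].
Applying it to count: c+10=m, o+9=x, u+10=e, n+9=w, t+10=d.

mxewd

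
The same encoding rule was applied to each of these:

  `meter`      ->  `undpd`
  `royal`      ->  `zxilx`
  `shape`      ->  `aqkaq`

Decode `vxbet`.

north

In meter: m→u is +8, e→n is +9, t→d is +10, e→p is +11 — the shift increases by 1 each position. The shift increases by 1 at each position, starting from +8: 8, 9, 10, ….
Decoding vxbet: v−8=n, x−9=o, b−10=r, e−11=t, t−12=h.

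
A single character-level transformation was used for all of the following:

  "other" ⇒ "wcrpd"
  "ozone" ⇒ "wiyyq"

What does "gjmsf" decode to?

yacht

In other: o→w is +8, t→c is +9, h→r is +10, e→p is +11 — the shift increases by 1 each position. The shift increases by 1 at each position, starting from +8: 8, 9, 10, ….
Undoing it on gjmsf: g−8=y, j−9=a, m−10=c, s−11=h, f−12=t.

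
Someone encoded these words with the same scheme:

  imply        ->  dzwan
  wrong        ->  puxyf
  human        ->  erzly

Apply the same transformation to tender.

i(8)→d(3) and m(12)→z(25) fit y≡25x+11 (mod 26); the inverse of 25 mod 26 is 25. Each letter's alphabet position (a=0..z=25) is mapped through 25·x+11 mod 26 — an affine cipher.
On tender: t(19)→25·19+11≡18=s; e(4)→25·4+11≡7=h; n(13)→25·13+11≡24=y; d(3)→25·3+11≡8=i; e(4)→25·4+11≡7=h; r(17)→25·17+11≡20=u (all mod 26).

shyihu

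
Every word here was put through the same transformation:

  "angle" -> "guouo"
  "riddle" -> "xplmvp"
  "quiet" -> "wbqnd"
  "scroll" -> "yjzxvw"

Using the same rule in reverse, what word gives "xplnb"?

In angle: a→g is +6, n→u is +7, g→o is +8, l→u is +9 — the shift increases by 1 each position. Each letter shifts forward by (position + 6), i.e. 6, 7, 8, … — the shift grows by one for each successive letter.
Decoding xplnb: x−6=r, p−7=i, l−8=d, n−9=e, b−10=r.

rider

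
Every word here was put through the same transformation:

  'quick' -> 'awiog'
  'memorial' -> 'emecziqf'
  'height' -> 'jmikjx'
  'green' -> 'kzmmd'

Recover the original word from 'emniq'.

media

q(16)→a(0) and u(20)→w(22) fit y≡25x+16 (mod 26); the inverse of 25 mod 26 is 25. This is an affine cipher: with a=0,…,z=25, each position x becomes (25x+16) mod 26.
Undoing it on emniq: e(4)→25·(4−16)≡12=m; m(12)→25·(12−16)≡4=e; n(13)→25·(13−16)≡3=d; i(8)→25·(8−16)≡8=i; q(16)→25·(16−16)≡0=a (all mod 26).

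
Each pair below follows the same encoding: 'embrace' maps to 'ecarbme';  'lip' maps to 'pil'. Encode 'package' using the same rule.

egakcap

The output letters match the input read backwards: embrace reversed is ecarbme. The word is simply reversed.
On package: reverse → egakcap.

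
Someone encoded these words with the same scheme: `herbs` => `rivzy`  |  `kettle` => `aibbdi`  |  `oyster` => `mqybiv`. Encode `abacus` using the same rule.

wzwcey

h(7)→r(17) and e(4)→i(8) fit y≡3x+22 (mod 26); the inverse of 3 mod 26 is 9. Treating letters as 0–25, the rule is x ↦ 3x + 22 (mod 26).
For abacus: a(0)→3·0+22≡22=w; b(1)→3·1+22≡25=z; a(0)→3·0+22≡22=w; c(2)→3·2+22≡2=c; u(20)→3·20+22≡4=e; s(18)→3·18+22≡24=y (all mod 26).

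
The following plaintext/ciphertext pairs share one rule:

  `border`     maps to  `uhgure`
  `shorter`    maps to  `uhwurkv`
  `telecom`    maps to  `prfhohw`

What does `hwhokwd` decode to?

athlete

Read the word backwards and shift each letter +3.
Undoing it on hwhokwd: shift back: h−3=e, w−3=t, h−3=e, o−3=l, k−3=h, w−3=t, d−3=a → etelhta; then reverse → athlete.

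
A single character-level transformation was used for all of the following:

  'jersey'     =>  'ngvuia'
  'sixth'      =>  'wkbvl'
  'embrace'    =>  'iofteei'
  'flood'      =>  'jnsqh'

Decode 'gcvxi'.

A repeating key of period 2 is used — shifts +4, +2 over and over.
Undoing it on gcvxi: g−4=c, c−2=a, v−4=r, x−2=v, i−4=e.

carve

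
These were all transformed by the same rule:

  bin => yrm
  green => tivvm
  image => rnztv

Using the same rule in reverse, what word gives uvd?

few

Each pair mirrors across the alphabet (b↔y, i↔r, n↔m): positions sum to 25. This is the alphabet-reversal cipher (Atbash): a becomes z, b becomes y, etc.
Undoing it on uvd: u↔f, v↔e, d↔w.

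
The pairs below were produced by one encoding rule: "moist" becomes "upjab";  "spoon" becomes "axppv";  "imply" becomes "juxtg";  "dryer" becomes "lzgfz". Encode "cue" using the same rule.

kvf

The shift depends on letter class: consonant m→u is +8, but vowel o→p is +1. Vowels shift forward by 1 and consonants shift forward by 8.
Applying it to cue: c(cons)+8=k, u(vowel)+1=v, e(vowel)+1=f.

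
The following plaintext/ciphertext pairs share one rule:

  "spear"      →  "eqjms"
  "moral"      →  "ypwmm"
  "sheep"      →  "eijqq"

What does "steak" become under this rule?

Shifts by position in spear: pos 0: s→e (+12), pos 1: p→q (+1), pos 2: e→j (+5), pos 3: a→m (+12), pos 4: r→s (+1) — repeating every 3. A repeating key of period 3 is used — shifts +12, +1, +5 over and over.
Applying it to steak: s+12=e, t+1=u, e+5=j, a+12=m, k+1=l.

eujml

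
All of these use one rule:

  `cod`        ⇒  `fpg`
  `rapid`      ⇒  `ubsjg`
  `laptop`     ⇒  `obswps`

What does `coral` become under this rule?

The shift depends on letter class: consonant c→f is +3, but vowel o→p is +1. Two shifts are in play — +1 for a/e/i/o/u, +3 for every other letter.
For coral: c(cons)+3=f, o(vowel)+1=p, r(cons)+3=u, a(vowel)+1=b, l(cons)+3=o.

fpubo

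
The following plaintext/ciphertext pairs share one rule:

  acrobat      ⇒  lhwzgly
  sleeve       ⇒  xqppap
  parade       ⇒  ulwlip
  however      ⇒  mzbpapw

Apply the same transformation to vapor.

Vowels shift forward by 11 and consonants shift forward by 5.
For vapor: v(cons)+5=a, a(vowel)+11=l, p(cons)+5=u, o(vowel)+11=z, r(cons)+5=w.

aluzw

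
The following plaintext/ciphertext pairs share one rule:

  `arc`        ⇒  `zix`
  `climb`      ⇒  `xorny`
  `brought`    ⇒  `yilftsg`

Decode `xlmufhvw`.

confused

Each pair mirrors across the alphabet (a↔z, r↔i, c↔x): positions sum to 25. Letters are reflected about the middle of the alphabet (position → 25−position): Atbash.
Reversing it on xlmufhvw: x↔c, l↔o, m↔n, u↔f, f↔u, h↔s, v↔e, w↔d.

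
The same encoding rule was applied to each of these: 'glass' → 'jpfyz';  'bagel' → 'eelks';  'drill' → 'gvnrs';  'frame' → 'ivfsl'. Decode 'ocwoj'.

In glass: g→j is +3, l→p is +4, a→f is +5, s→y is +6 — the shift increases by 1 each position. Each letter shifts forward by (position + 3), i.e. 3, 4, 5, … — the shift grows by one for each successive letter.
Undoing it on ocwoj: o−3=l, c−4=y, w−5=r, o−6=i, j−7=c.

lyric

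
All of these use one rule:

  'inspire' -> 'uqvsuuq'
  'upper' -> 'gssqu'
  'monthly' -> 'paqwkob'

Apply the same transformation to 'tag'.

The shift depends on letter class: consonant n→q is +3, but vowel i→u is +12. Two shifts are in play — +12 for a/e/i/o/u, +3 for every other letter.
For tag: t(cons)+3=w, a(vowel)+12=m, g(cons)+3=j.

wmj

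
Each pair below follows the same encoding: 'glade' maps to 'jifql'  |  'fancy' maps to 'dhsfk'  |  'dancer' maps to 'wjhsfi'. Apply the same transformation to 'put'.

yzu

The output letters match the input read backwards, each shifted +5: glade reversed is edalg. Two steps: reverse the string, then apply a Caesar shift of +5.
On put: reverse → tup; then shift: t+5=y, u+5=z, p+5=u.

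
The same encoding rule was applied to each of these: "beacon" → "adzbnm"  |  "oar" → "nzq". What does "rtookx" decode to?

Compare letters: b→a is +25, e→d is +25, a→z is +25 — a constant shift. Each letter is shifted forward by 25 in the alphabet (a Caesar shift of +25).
Decoding rtookx: r−25=s, t−25=u, o−25=p, o−25=p, k−25=l, x−25=y.

supply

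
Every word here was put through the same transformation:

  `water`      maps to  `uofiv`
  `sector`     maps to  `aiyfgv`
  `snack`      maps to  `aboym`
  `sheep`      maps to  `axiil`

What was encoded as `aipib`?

seven

w(22)→u(20) and a(0)→o(14) fit y≡5x+14 (mod 26); the inverse of 5 mod 26 is 21. Treating letters as 0–25, the rule is x ↦ 5x + 14 (mod 26).
Reversing it on aipib: a(0)→21·(0−14)≡18=s; i(8)→21·(8−14)≡4=e; p(15)→21·(15−14)≡21=v; i(8)→21·(8−14)≡4=e; b(1)→21·(1−14)≡13=n (all mod 26).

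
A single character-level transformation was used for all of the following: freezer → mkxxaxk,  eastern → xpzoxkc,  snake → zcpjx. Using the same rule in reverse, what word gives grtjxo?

Each letter's alphabet position (a=0..z=25) is mapped through 15·x+15 mod 26 — an affine cipher.
Decoding grtjxo: g(6)→7·(6−15)≡15=p; r(17)→7·(17−15)≡14=o; t(19)→7·(19−15)≡2=c; j(9)→7·(9−15)≡10=k; x(23)→7·(23−15)≡4=e; o(14)→7·(14−15)≡19=t (all mod 26).

pocket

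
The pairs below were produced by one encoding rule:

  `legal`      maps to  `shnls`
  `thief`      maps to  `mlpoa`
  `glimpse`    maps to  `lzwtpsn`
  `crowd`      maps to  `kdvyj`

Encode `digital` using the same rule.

shapnpk

The output letters match the input read backwards, each shifted +7: legal reversed is lagel. Read the word backwards and shift each letter +7.
On digital: reverse → latigid; then shift: l+7=s, a+7=h, t+7=a, i+7=p, g+7=n, i+7=p, d+7=k.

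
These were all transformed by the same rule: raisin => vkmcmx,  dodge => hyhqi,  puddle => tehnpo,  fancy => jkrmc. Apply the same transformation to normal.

ryvwev

Shifts by position in raisin: pos 0: r→v (+4), pos 1: a→k (+10), pos 2: i→m (+4), pos 3: s→c (+10) — repeating every 2. The shifts repeat in a cycle of length 2: positions 0,1,… shift by +4, +10, then the pattern repeats.
Applying it to normal: n+4=r, o+10=y, r+4=v, m+10=w, a+4=e, l+10=v.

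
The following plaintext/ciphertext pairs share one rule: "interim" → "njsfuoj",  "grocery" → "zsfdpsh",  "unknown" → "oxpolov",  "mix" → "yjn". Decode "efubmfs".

The output letters match the input read backwards, each shifted +1: interim reversed is miretni. Two steps: reverse the string, then apply a Caesar shift of +1.
Undoing it on efubmfs: shift back: e−1=d, f−1=e, u−1=t, b−1=a, m−1=l, f−1=e, s−1=r → detaler; then reverse → related.

related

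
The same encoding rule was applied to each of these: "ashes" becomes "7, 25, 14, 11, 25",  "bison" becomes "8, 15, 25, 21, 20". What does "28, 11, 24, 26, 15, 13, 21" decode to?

vertigo

a is letter #1 and maps to 7: an offset of 6. Each letter is replaced by its alphabet position (a=1..z=26) + 6.
Decoding 28, 11, 24, 26, 15, 13, 21: 28→(28−6)÷1=22=v, 11→(11−6)÷1=5=e, 24→(24−6)÷1=18=r, 26→(26−6)÷1=20=t, 15→(15−6)÷1=9=i, 13→(13−6)÷1=7=g, 21→(21−6)÷1=15=o.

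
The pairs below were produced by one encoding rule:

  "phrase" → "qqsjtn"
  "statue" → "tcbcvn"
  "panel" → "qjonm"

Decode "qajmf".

pride

Shifts by position in phrase: pos 0: p→q (+1), pos 1: h→q (+9), pos 2: r→s (+1), pos 3: a→j (+9) — repeating every 2. A repeating key of period 2 is used — shifts +1, +9 over and over.
Reversing it on qajmf: q−1=p, a−9=r, j−1=i, m−9=d, f−1=e.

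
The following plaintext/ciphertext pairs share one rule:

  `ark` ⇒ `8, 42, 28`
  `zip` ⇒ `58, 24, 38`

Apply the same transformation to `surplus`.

44, 48, 42, 38, 30, 48, 44

Each letter becomes 2×(its alphabet position, a=1..z=26) + 6.
On surplus: s=19→44, u=21→48, r=18→42, p=16→38, l=12→30, u=21→48, s=19→44.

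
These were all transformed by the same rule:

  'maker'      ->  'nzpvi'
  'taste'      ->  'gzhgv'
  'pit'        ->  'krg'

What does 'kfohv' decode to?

Each pair mirrors across the alphabet (m↔n, a↔z, k↔p): positions sum to 25. This is the alphabet-reversal cipher (Atbash): a becomes z, b becomes y, etc.
Reversing it on kfohv: k↔p, f↔u, o↔l, h↔s, v↔e.

pulse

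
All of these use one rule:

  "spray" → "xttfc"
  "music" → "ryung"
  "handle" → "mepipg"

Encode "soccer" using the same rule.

It's a Vigenère-style cipher with numeric key [5,4,2]: position i shifts by key[i mod 3].
Applying it to soccer: s+5=x, o+4=s, c+2=e, c+5=h, e+4=i, r+2=t.

xsehit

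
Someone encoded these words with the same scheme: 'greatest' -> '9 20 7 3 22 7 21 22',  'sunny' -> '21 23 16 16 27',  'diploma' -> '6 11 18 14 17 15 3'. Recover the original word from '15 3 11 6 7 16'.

maiden

g is letter #7 and maps to 9: an offset of 2. Each letter is replaced by its alphabet position (a=1..z=26) + 2.
Undoing it on 15 3 11 6 7 16: 15→(15−2)÷1=13=m, 3→(3−2)÷1=1=a, 11→(11−2)÷1=9=i, 6→(6−2)÷1=4=d, 7→(7−2)÷1=5=e, 16→(16−2)÷1=14=n.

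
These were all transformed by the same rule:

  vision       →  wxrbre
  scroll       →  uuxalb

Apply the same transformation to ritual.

The output letters match the input read backwards, each shifted +9: vision reversed is noisiv. Read the word backwards and shift each letter +9.
On ritual: reverse → lautir; then shift: l+9=u, a+9=j, u+9=d, t+9=c, i+9=r, r+9=a.

ujdcra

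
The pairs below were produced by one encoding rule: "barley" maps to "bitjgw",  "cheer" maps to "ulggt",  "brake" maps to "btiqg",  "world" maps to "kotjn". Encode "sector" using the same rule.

b(1)→b(1) and a(0)→i(8) fit y≡19x+8 (mod 26); the inverse of 19 mod 26 is 11. This is an affine cipher: with a=0,…,z=25, each position x becomes (19x+8) mod 26.
On sector: s(18)→19·18+8≡12=m; e(4)→19·4+8≡6=g; c(2)→19·2+8≡20=u; t(19)→19·19+8≡5=f; o(14)→19·14+8≡14=o; r(17)→19·17+8≡19=t (all mod 26).

mgufot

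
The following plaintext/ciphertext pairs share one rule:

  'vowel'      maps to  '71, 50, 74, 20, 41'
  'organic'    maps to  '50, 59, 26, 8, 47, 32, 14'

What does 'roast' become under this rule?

v(#22)→71 and o(#15)→50: differences scale by 3, so n = 3·pos + 5. The formula is n = 3×(alphabet index, a=1) + 5.
For roast: r=18→59, o=15→50, a=1→8, s=19→62, t=20→65.

59, 50, 8, 62, 65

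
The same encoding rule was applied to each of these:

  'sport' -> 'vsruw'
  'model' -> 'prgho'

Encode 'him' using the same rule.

Compare letters: s→v is +3, p→s is +3, o→r is +3 — a constant shift. It's a constant shift of +3 (ROT3).
On him: h+3=k, i+3=l, m+3=p.

klp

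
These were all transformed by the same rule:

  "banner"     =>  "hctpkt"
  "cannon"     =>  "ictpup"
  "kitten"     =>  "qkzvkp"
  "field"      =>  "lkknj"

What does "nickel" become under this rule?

Shifts by position in banner: pos 0: b→h (+6), pos 1: a→c (+2), pos 2: n→t (+6), pos 3: n→p (+2) — repeating every 2. A repeating key of period 2 is used — shifts +6, +2 over and over.
For nickel: n+6=t, i+2=k, c+6=i, k+2=m, e+6=k, l+2=n.

tkimkn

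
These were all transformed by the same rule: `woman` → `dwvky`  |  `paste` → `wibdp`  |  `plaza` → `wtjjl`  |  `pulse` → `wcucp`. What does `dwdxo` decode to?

Letter i (0-indexed) is shifted by i+7, so successive shifts are 7, 8, 9, ….
Reversing it on dwdxo: d−7=w, w−8=o, d−9=u, x−10=n, o−11=d.

wound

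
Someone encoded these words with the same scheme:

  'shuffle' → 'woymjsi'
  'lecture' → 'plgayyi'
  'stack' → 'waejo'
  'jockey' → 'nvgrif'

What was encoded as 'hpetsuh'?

Shifts by position in shuffle: pos 0: s→w (+4), pos 1: h→o (+7), pos 2: u→y (+4), pos 3: f→m (+7) — repeating every 2. It's a Vigenère-style cipher with numeric key [4,7]: position i shifts by key[i mod 2].
Decoding hpetsuh: h−4=d, p−7=i, e−4=a, t−7=m, s−4=o, u−7=n, h−4=d.

diamond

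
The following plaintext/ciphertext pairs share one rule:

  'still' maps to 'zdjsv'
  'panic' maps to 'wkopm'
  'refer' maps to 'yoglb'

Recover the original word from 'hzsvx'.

apron

Shifts by position in still: pos 0: s→z (+7), pos 1: t→d (+10), pos 2: i→j (+1), pos 3: l→s (+7), pos 4: l→v (+10) — repeating every 3. The shifts repeat in a cycle of length 3: positions 0,1,… shift by +7, +10, +1, then the pattern repeats.
Decoding hzsvx: h−7=a, z−10=p, s−1=r, v−7=o, x−10=n.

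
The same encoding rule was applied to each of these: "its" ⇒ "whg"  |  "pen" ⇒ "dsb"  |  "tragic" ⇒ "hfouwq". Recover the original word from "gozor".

Compare letters: i→w is +14, t→h is +14, s→g is +14 — a constant shift. This is a Caesar cipher with shift 14.
Decoding gozor: g−14=s, o−14=a, z−14=l, o−14=a, r−14=d.

salad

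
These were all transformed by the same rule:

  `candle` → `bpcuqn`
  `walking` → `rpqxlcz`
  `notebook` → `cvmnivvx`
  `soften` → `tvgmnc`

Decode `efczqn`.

jungle

c(2)→b(1) and a(0)→p(15) fit y≡19x+15 (mod 26); the inverse of 19 mod 26 is 11. Each letter's alphabet position (a=0..z=25) is mapped through 19·x+15 mod 26 — an affine cipher.
Reversing it on efczqn: e(4)→11·(4−15)≡9=j; f(5)→11·(5−15)≡20=u; c(2)→11·(2−15)≡13=n; z(25)→11·(25−15)≡6=g; q(16)→11·(16−15)≡11=l; n(13)→11·(13−15)≡4=e (all mod 26).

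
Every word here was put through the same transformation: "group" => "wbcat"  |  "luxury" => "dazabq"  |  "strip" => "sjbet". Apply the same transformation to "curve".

g(6)→w(22) and r(17)→b(1) fit y≡17x+24 (mod 26); the inverse of 17 mod 26 is 23. This is an affine cipher: with a=0,…,z=25, each position x becomes (17x+24) mod 26.
Applying it to curve: c(2)→17·2+24≡6=g; u(20)→17·20+24≡0=a; r(17)→17·17+24≡1=b; v(21)→17·21+24≡17=r; e(4)→17·4+24≡14=o (all mod 26).

gabro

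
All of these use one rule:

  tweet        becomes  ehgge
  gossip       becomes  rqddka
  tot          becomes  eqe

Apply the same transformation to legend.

The shift depends on letter class: consonant t→e is +11, but vowel e→g is +2. Two shifts are in play — +2 for a/e/i/o/u, +11 for every other letter.
Applying it to legend: l(cons)+11=w, e(vowel)+2=g, g(cons)+11=r, e(vowel)+2=g, n(cons)+11=y, d(cons)+11=o.

wgrgyo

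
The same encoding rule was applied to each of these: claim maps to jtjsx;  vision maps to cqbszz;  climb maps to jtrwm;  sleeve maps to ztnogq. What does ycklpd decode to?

rubber

The shift increases by 1 at each position, starting from +7: 7, 8, 9, ….
Reversing it on ycklpd: y−7=r, c−8=u, k−9=b, l−10=b, p−11=e, d−12=r.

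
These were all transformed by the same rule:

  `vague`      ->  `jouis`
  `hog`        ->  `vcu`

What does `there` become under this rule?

Each letter is shifted forward by 14 in the alphabet (a Caesar shift of +14).
On there: t+14=h, h+14=v, e+14=s, r+14=f, e+14=s.

hvsfs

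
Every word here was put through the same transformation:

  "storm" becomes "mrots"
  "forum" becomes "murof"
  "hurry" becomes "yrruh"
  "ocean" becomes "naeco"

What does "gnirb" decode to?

bring

It's just the letters in reverse order.
Undoing it on gnirb: then reverse → bring.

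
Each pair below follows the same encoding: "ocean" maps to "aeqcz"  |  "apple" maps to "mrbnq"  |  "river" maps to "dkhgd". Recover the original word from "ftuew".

A repeating key of period 2 is used — shifts +12, +2 over and over.
Decoding ftuew: f−12=t, t−2=r, u−12=i, e−2=c, w−12=k.

trick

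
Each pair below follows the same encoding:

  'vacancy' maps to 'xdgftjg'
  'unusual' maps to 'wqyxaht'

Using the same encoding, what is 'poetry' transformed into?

rriyxf

In vacancy: v→x is +2, a→d is +3, c→g is +4, a→f is +5 — the shift increases by 1 each position. Each letter shifts forward by (position + 2), i.e. 2, 3, 4, … — the shift grows by one for each successive letter.
On poetry: p+2=r, o+3=r, e+4=i, t+5=y, r+6=x, y+7=f.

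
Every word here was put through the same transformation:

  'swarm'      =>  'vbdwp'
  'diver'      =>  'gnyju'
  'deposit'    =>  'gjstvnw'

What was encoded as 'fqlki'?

cliff

Shifts by position in swarm: pos 0: s→v (+3), pos 1: w→b (+5), pos 2: a→d (+3), pos 3: r→w (+5) — repeating every 2. The shifts repeat in a cycle of length 2: positions 0,1,… shift by +3, +5, then the pattern repeats.
Undoing it on fqlki: f−3=c, q−5=l, l−3=i, k−5=f, i−3=f.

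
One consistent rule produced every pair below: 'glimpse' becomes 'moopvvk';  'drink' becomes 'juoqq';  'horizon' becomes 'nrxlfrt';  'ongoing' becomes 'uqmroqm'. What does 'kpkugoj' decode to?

Shifts by position in glimpse: pos 0: g→m (+6), pos 1: l→o (+3), pos 2: i→o (+6), pos 3: m→p (+3) — repeating every 2. The shifts repeat in a cycle of length 2: positions 0,1,… shift by +6, +3, then the pattern repeats.
Decoding kpkugoj: k−6=e, p−3=m, k−6=e, u−3=r, g−6=a, o−3=l, j−6=d.

emerald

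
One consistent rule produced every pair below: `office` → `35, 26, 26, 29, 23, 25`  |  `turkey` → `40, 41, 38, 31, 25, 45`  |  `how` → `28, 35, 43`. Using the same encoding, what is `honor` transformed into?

o is letter #15 and maps to 35: an offset of 20. Each letter is replaced by its alphabet position (a=1..z=26) + 20.
For honor: h=8→28, o=15→35, n=14→34, o=15→35, r=18→38.

28, 35, 34, 35, 38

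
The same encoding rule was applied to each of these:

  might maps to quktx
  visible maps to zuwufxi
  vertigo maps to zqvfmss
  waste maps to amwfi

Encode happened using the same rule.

Shifts by position in might: pos 0: m→q (+4), pos 1: i→u (+12), pos 2: g→k (+4), pos 3: h→t (+12) — repeating every 2. The shifts repeat in a cycle of length 2: positions 0,1,… shift by +4, +12, then the pattern repeats.
Applying it to happened: h+4=l, a+12=m, p+4=t, p+12=b, e+4=i, n+12=z, e+4=i, d+12=p.

lmtbizip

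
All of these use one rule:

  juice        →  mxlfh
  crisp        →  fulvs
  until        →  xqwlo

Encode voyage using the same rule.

Compare letters: j→m is +3, u→x is +3, i→l is +3 — a constant shift. This is a Caesar cipher with shift 3.
On voyage: v+3=y, o+3=r, y+3=b, a+3=d, g+3=j, e+3=h.

yrbdjh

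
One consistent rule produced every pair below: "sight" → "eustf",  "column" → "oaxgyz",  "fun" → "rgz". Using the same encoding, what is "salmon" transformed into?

Compare letters: s→e is +12, i→u is +12, g→s is +12 — a constant shift. Each letter is shifted forward by 12 in the alphabet (a Caesar shift of +12).
On salmon: s+12=e, a+12=m, l+12=x, m+12=y, o+12=a, n+12=z.

emxyaz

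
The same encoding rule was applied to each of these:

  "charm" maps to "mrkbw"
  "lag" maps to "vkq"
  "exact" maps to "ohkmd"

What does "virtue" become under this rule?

It's a constant shift of +10 (ROT10).
For virtue: v+10=f, i+10=s, r+10=b, t+10=d, u+10=e, e+10=o.

fsbdeo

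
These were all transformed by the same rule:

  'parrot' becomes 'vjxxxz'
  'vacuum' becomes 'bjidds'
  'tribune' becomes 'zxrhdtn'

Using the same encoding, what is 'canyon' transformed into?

The shift depends on letter class: consonant p→v is +6, but vowel a→j is +9. Two shifts are in play — +9 for a/e/i/o/u, +6 for every other letter.
For canyon: c(cons)+6=i, a(vowel)+9=j, n(cons)+6=t, y(cons)+6=e, o(vowel)+9=x, n(cons)+6=t.

ijtext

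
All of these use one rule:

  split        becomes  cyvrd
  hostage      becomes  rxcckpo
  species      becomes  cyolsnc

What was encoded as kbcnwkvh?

Shifts by position in split: pos 0: s→c (+10), pos 1: p→y (+9), pos 2: l→v (+10), pos 3: i→r (+9) — repeating every 2. A repeating key of period 2 is used — shifts +10, +9 over and over.
Reversing it on kbcnwkvh: k−10=a, b−9=s, c−10=s, n−9=e, w−10=m, k−9=b, v−10=l, h−9=y.

assembly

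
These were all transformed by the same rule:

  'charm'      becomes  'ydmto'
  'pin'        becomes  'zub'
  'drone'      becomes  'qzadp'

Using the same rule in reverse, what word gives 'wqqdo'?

creek

Read the word backwards and shift each letter +12.
Reversing it on wqqdo: shift back: w−12=k, q−12=e, q−12=e, d−12=r, o−12=c → keerc; then reverse → creek.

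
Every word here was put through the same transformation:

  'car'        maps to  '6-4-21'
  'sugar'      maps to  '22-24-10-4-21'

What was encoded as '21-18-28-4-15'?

c is letter #3 and maps to 6: an offset of 3. Each letter is replaced by its alphabet position (a=1..z=26) + 3.
Decoding 21-18-28-4-15: 21→(21−3)÷1=18=r, 18→(18−3)÷1=15=o, 28→(28−3)÷1=25=y, 4→(4−3)÷1=1=a, 15→(15−3)÷1=12=l.

royal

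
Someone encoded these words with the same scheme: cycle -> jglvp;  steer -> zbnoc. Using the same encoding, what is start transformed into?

zbjbe

Each letter shifts forward by (position + 7), i.e. 7, 8, 9, … — the shift grows by one for each successive letter.
For start: s+7=z, t+8=b, a+9=j, r+10=b, t+11=e.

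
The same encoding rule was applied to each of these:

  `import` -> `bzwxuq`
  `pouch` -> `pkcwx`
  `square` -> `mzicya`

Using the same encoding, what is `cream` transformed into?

uimzk

The output letters match the input read backwards, each shifted +8: import reversed is tropmi. Read the word backwards and shift each letter +8.
Applying it to cream: reverse → maerc; then shift: m+8=u, a+8=i, e+8=m, r+8=z, c+8=k.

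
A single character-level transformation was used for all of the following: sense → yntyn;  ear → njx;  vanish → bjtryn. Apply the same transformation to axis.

The shift depends on letter class: consonant s→y is +6, but vowel e→n is +9. Vowels shift forward by 9 and consonants shift forward by 6.
On axis: a(vowel)+9=j, x(cons)+6=d, i(vowel)+9=r, s(cons)+6=y.

jdry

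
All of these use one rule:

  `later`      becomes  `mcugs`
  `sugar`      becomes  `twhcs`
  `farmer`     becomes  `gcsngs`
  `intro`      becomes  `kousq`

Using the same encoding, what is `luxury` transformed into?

mwywsz

Two shifts are in play — +2 for a/e/i/o/u, +1 for every other letter.
Applying it to luxury: l(cons)+1=m, u(vowel)+2=w, x(cons)+1=y, u(vowel)+2=w, r(cons)+1=s, y(cons)+1=z.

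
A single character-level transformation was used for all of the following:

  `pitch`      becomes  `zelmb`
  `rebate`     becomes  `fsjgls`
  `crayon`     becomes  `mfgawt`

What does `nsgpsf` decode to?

p(15)→z(25) and i(8)→e(4) fit y≡3x+6 (mod 26); the inverse of 3 mod 26 is 9. This is an affine cipher: with a=0,…,z=25, each position x becomes (3x+6) mod 26.
Undoing it on nsgpsf: n(13)→9·(13−6)≡11=l; s(18)→9·(18−6)≡4=e; g(6)→9·(6−6)≡0=a; p(15)→9·(15−6)≡3=d; s(18)→9·(18−6)≡4=e; f(5)→9·(5−6)≡17=r (all mod 26).

leader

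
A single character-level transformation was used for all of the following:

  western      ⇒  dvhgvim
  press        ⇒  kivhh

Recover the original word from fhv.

use

Each letter is replaced by its mirror in the alphabet: a↔z, b↔y, c↔x, and so on (the Atbash cipher).
Decoding fhv: f↔u, h↔s, v↔e.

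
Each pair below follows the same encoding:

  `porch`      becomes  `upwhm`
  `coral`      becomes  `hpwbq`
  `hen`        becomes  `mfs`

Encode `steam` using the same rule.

The rule splits by letter class: vowels +1, consonants +5.
For steam: s(cons)+5=x, t(cons)+5=y, e(vowel)+1=f, a(vowel)+1=b, m(cons)+5=r.

xyfbr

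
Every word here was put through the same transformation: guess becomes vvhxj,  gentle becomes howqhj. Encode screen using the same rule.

The output letters match the input read backwards, each shifted +3: guess reversed is sseug. Two steps: reverse the string, then apply a Caesar shift of +3.
On screen: reverse → neercs; then shift: n+3=q, e+3=h, e+3=h, r+3=u, c+3=f, s+3=v.

qhhufv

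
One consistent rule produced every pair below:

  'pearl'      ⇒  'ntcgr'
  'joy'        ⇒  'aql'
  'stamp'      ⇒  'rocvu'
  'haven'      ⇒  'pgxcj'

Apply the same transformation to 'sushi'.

kjuwu

The output letters match the input read backwards, each shifted +2: pearl reversed is lraep. The word is reversed, then every letter is shifted forward by 2.
On sushi: reverse → ihsus; then shift: i+2=k, h+2=j, s+2=u, u+2=w, s+2=u.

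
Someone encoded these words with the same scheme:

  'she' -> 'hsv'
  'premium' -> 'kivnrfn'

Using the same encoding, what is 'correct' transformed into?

Each pair mirrors across the alphabet (s↔h, h↔s, e↔v): positions sum to 25. This is the alphabet-reversal cipher (Atbash): a becomes z, b becomes y, etc.
Applying it to correct: c↔x, o↔l, r↔i, r↔i, e↔v, c↔x, t↔g.

xliivxg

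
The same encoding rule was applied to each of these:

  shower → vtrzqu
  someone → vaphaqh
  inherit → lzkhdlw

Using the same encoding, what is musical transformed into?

Shifts by position in shower: pos 0: s→v (+3), pos 1: h→t (+12), pos 2: o→r (+3), pos 3: w→z (+3), pos 4: e→q (+12), pos 5: r→u (+3) — repeating every 3. A repeating key of period 3 is used — shifts +3, +12, +3 over and over.
Applying it to musical: m+3=p, u+12=g, s+3=v, i+3=l, c+12=o, a+3=d, l+3=o.

pgvlodo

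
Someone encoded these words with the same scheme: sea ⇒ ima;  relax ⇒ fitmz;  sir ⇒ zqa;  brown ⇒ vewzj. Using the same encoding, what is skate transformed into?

mbisa

The output letters match the input read backwards, each shifted +8: sea reversed is aes. The word is reversed, then every letter is shifted forward by 8.
Applying it to skate: reverse → etaks; then shift: e+8=m, t+8=b, a+8=i, k+8=s, s+8=a.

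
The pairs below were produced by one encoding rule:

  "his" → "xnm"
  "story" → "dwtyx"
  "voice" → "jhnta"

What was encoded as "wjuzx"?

The output letters match the input read backwards, each shifted +5: his reversed is sih. Two steps: reverse the string, then apply a Caesar shift of +5.
Reversing it on wjuzx: shift back: w−5=r, j−5=e, u−5=p, z−5=u, x−5=s → repus; then reverse → super.

super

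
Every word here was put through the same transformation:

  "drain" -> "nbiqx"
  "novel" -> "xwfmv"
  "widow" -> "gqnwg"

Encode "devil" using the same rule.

The shift depends on letter class: consonant d→n is +10, but vowel a→i is +8. Two shifts are in play — +8 for a/e/i/o/u, +10 for every other letter.
On devil: d(cons)+10=n, e(vowel)+8=m, v(cons)+10=f, i(vowel)+8=q, l(cons)+10=v.

nmfqv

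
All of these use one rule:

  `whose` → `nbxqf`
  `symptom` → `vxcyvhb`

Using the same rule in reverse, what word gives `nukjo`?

fable

The output letters match the input read backwards, each shifted +9: whose reversed is esohw. Read the word backwards and shift each letter +9.
Undoing it on nukjo: shift back: n−9=e, u−9=l, k−9=b, j−9=a, o−9=f → elbaf; then reverse → fable.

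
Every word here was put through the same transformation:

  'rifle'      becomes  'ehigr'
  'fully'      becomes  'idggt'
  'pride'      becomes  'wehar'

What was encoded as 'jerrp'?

Each letter's alphabet position (a=0..z=25) is mapped through 17·x+1 mod 26 — an affine cipher.
Reversing it on jerrp: j(9)→23·(9−1)≡2=c; e(4)→23·(4−1)≡17=r; r(17)→23·(17−1)≡4=e; r(17)→23·(17−1)≡4=e; p(15)→23·(15−1)≡10=k (all mod 26).

creek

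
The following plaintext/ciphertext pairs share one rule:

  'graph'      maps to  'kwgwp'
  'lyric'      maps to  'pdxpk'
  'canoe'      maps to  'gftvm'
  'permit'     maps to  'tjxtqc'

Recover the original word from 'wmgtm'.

Each letter shifts forward by (position + 4), i.e. 4, 5, 6, … — the shift grows by one for each successive letter.
Reversing it on wmgtm: w−4=s, m−5=h, g−6=a, t−7=m, m−8=e.

shame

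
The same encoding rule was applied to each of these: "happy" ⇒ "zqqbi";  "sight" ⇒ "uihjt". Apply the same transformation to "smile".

Two steps: reverse the string, then apply a Caesar shift of +1.
Applying it to smile: reverse → elims; then shift: e+1=f, l+1=m, i+1=j, m+1=n, s+1=t.

fmjnt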